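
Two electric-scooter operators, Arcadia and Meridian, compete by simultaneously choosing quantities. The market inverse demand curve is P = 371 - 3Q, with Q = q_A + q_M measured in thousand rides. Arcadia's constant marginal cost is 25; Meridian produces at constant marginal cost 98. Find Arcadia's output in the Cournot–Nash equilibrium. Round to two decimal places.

Arcadia's profit: π_A = (371 - 3Q)q_A - (25q_A). Setting ∂π_A/∂q_A = 0: 346 - 6q_A - 3(q_M) = 0.
Meridian's first-order condition: 273 - 6q_M - 3(q_A) = 0.
So q_A = (346 - 3q_M)/6 and q_M = (273 - 3q_A)/6.
Substituting one into the other gives q_A = 419/9 and q_M = 200/9.

46.56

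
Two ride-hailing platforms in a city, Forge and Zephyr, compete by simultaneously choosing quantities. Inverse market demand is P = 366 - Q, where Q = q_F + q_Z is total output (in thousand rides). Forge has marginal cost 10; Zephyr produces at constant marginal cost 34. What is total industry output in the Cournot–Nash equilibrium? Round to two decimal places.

Forge's profit: π_F = (366 - Q)q_F - (10q_F). Setting ∂π_F/∂q_F = 0: 356 - 2q_F - (q_Z) = 0.
Zephyr's first-order condition: 332 - 2q_Z - (q_F) = 0.
Rearranging gives the reaction functions q_F = (356 - q_Z)/2 and q_Z = (332 - q_F)/2.
Solving the pair: q_F = 380/3, q_Z = 308/3.
Total output Q = 380/3 + 308/3 = 688/3.

229.33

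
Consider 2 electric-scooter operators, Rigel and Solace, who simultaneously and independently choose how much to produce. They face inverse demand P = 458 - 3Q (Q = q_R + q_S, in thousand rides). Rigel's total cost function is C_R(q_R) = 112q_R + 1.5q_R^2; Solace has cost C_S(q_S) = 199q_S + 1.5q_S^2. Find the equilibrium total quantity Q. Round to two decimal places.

50.42

Rigel's profit: π_R = (458 - 3Q)q_R - (112q_R + (3/2)q_R²). Setting ∂π_R/∂q_R = 0: 346 - 9q_R - 3(q_S) = 0.
Solace's profit: π_S = (458 - 3Q)q_S - (199q_S + (3/2)q_S²). Setting ∂π_S/∂q_S = 0: 259 - 9q_S - 3(q_R) = 0.
So q_R = (346 - 3q_S)/9 and q_S = (259 - 3q_R)/9.
Solving the pair: q_R = 779/24, q_S = 431/24.
Total output Q = 779/24 + 431/24 = 605/12.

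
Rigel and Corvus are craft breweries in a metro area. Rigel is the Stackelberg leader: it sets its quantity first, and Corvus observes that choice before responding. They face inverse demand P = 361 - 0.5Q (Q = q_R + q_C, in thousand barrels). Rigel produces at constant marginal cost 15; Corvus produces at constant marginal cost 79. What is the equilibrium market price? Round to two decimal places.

Solve by backward induction. Given q_R, the follower Corvus maximises π_C = (361 - (1/2)q_R - (1/2)q_C)q_C - 79q_C.
Setting the follower's marginal profit to zero, 282 - (1/2)q_R - q_C = 0, i.e. q_C = (282 - (1/2)q_R).
Rigel substitutes q_C(q_R) into its own profit: π_R = q_R(361 - (1/2)q_R - (282 - (1/2)q_R)/2) - 15q_R = (220 - (1/4)q_R)q_R - 15q_R.
Leader FOC: 205 - (1/2)q_R = 0, so q_R = 410.
Then q_C = (282 - (1/2)·410) = 77.
Total output Q = 487, so price P = 361 - (1/2)·487 = 235/2.

117.50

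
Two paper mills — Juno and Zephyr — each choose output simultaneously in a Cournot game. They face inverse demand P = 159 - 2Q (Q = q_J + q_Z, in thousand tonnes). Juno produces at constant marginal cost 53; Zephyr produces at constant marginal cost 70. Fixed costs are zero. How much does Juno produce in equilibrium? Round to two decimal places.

Juno's profit: π_J = (159 - 2Q)q_J - (53q_J). Setting ∂π_J/∂q_J = 0: 106 - 4q_J - 2(q_Z) = 0.
Zephyr's first-order condition: 89 - 4q_Z - 2(q_J) = 0.
Best responses: q_J = (106 - 2q_Z)/4, q_Z = (89 - 2q_J)/4.
Solving the pair: q_J = 41/2, q_Z = 12.

20.50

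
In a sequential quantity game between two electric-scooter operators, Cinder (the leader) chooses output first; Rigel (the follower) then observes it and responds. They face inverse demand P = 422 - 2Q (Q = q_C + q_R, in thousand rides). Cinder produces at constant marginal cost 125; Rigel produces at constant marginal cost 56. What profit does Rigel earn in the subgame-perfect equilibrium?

7938

The follower Rigel best-responds to any q_C: π_R = (422 - 2Q)q_R - 56q_R.
Setting the follower's marginal profit to zero, 366 - 2q_C - 4q_R = 0, i.e. q_R = (366 - 2q_C)/4.
The leader anticipates this reaction. Substituting into P = 422 - 2Q gives P = 239 - q_C, so π_C = (239 - q_C)q_C - 125q_C.
The leader's first-order condition 114 - 2q_C = 0 yields q_C = 57.
Then q_R = (366 - 2·57)/4 = 63.
Price P = 422 - 2·120 = 182.
Rigel's profit: (182 - 56)·63 = 7938.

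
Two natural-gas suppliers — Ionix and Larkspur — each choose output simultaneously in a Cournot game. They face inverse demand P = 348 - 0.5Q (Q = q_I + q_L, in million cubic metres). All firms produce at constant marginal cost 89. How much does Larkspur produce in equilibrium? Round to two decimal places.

172.67

A representative firm's profit is π_i = q_i(348 - 0.5Q) - 89q_i.
Setting ∂π_i/∂q_i = 0 with rivals' quantities fixed: 259 - q_i - (1/2)q_j = 0.
By symmetry each firm produces the same amount; substituting q_j = q_i yields q_i = 259/(3/2) = 518/3.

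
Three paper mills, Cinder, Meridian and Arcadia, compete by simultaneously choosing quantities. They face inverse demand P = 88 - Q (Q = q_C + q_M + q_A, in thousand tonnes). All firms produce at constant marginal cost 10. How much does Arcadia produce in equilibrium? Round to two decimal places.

19.50

Each firm earns π_i = (88 - Q)q_i - 10q_i.
Setting ∂π_i/∂q_i = 0 with rivals' quantities fixed: 78 - 2q_i - Σ_{j≠i} q_j = 0.
By symmetry each firm produces the same amount; substituting Σ_{j≠i} q_j = 2q_i yields q_i = 78/4 = 39/2.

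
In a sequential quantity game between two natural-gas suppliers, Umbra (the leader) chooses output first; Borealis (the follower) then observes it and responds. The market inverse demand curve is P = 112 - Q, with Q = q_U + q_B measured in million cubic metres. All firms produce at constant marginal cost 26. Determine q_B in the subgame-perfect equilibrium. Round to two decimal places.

The follower Borealis best-responds to any q_U: π_B = (112 - Q)q_B - 26q_B.
Follower FOC: 86 - q_U - 2q_B = 0, so q_B(q_U) = (86 - q_U)/2.
The leader anticipates this reaction. Substituting into P = 112 - Q gives P = 69 - (1/2)q_U, so π_U = (69 - (1/2)q_U)q_U - 26q_U.
The leader's first-order condition 43 - q_U = 0 yields q_U = 43.
Then q_B = (86 - 43)/2 = 43/2.

21.50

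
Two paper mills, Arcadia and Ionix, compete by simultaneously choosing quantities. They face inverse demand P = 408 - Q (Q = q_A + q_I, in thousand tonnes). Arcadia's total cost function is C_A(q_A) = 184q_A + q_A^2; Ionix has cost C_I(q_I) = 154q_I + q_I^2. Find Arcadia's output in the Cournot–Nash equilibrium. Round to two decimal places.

Arcadia's profit: π_A = (408 - Q)q_A - (184q_A + q_A²). Setting ∂π_A/∂q_A = 0: 224 - 4q_A - (q_I) = 0.
Ionix's profit: π_I = (408 - Q)q_I - (154q_I + q_I²). Setting ∂π_I/∂q_I = 0: 254 - 4q_I - (q_A) = 0.
Best responses: q_A = (224 - q_I)/4, q_I = (254 - q_A)/4.
Solving the pair: q_A = 214/5, q_I = 264/5.

42.80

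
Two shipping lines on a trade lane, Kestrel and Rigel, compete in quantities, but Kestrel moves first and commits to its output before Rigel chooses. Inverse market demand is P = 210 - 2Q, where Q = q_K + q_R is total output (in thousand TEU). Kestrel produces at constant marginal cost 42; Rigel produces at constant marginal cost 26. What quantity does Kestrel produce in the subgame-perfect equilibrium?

The follower Rigel best-responds to any q_K: π_R = (210 - 2Q)q_R - 26q_R.
Setting the follower's marginal profit to zero, 184 - 2q_K - 4q_R = 0, i.e. q_R = (184 - 2q_K)/4.
The leader anticipates this reaction. Substituting into P = 210 - 2Q gives P = 118 - q_K, so π_K = (118 - q_K)q_K - 42q_K.
The leader's first-order condition 76 - 2q_K = 0 yields q_K = 38.
Then q_R = (184 - 2·38)/4 = 27.

38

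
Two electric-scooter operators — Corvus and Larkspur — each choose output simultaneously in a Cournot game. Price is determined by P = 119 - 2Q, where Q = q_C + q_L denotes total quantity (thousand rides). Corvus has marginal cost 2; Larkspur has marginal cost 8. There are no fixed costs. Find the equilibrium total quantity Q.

Corvus's profit: π_C = (119 - 2Q)q_C - (2q_C). Setting ∂π_C/∂q_C = 0: 117 - 4q_C - 2(q_L) = 0.
Larkspur's first-order condition: 111 - 4q_L - 2(q_C) = 0.
Best responses: q_C = (117 - 2q_L)/4, q_L = (111 - 2q_C)/4.
Solving the pair: q_C = 41/2, q_L = 35/2.
Total output Q = 41/2 + 35/2 = 38.

38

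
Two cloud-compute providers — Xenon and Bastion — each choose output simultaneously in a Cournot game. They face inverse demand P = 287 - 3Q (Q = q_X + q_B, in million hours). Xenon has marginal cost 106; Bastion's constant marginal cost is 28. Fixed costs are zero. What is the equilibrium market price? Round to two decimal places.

Xenon's profit: π_X = (287 - 3Q)q_X - (106q_X). Setting ∂π_X/∂q_X = 0: 181 - 6q_X - 3(q_B) = 0.
Bastion's profit: π_B = (287 - 3Q)q_B - (28q_B). Setting ∂π_B/∂q_B = 0: 259 - 6q_B - 3(q_X) = 0.
Rearranging gives the reaction functions q_X = (181 - 3q_B)/6 and q_B = (259 - 3q_X)/6.
Substituting one into the other gives q_X = 103/9 and q_B = 337/9.
Total output Q = 440/9, so price P = 287 - 3·(440/9) = 421/3.

140.33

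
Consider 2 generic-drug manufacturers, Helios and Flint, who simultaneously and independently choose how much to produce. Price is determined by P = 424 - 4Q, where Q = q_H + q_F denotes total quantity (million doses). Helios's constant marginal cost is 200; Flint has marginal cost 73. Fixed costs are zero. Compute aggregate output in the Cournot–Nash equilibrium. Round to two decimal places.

47.92

Helios's profit: π_H = (424 - 4Q)q_H - (200q_H). Setting ∂π_H/∂q_H = 0: 224 - 8q_H - 4(q_F) = 0.
Flint's profit: π_F = (424 - 4Q)q_F - (73q_F). Setting ∂π_F/∂q_F = 0: 351 - 8q_F - 4(q_H) = 0.
Best responses: q_H = (224 - 4q_F)/8, q_F = (351 - 4q_H)/8.
Substituting one into the other gives q_H = 97/12 and q_F = 239/6.
Total output Q = 97/12 + 239/6 = 575/12.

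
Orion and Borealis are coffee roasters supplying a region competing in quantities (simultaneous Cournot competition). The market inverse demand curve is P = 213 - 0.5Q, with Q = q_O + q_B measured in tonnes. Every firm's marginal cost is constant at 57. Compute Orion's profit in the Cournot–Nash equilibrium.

Each firm earns π_i = (213 - 0.5Q)q_i - 57q_i.
Setting ∂π_i/∂q_i = 0 with rivals' quantities fixed: 156 - q_i - (1/2)q_j = 0.
By symmetry each firm produces the same amount; substituting q_j = q_i yields q_i = 156/(3/2) = 104.
Price P = 213 - (1/2)·208 = 109.
Orion's profit: (109 - 57)·104 = 5408.

5408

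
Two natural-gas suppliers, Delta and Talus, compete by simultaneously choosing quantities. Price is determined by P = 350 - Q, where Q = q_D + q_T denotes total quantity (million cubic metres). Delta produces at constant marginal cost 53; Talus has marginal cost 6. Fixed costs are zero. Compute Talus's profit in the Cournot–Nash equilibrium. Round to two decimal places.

16986.78

Delta's profit: π_D = (350 - Q)q_D - (53q_D). Setting ∂π_D/∂q_D = 0: 297 - 2q_D - (q_T) = 0.
Talus's profit: π_T = (350 - Q)q_T - (6q_T). Setting ∂π_T/∂q_T = 0: 344 - 2q_T - (q_D) = 0.
So q_D = (297 - q_T)/2 and q_T = (344 - q_D)/2.
Solving the pair: q_D = 250/3, q_T = 391/3.
Price P = 350 - 641/3 = 409/3.
Talus's profit: (409/3 - 6)·(391/3) = 16986.7778.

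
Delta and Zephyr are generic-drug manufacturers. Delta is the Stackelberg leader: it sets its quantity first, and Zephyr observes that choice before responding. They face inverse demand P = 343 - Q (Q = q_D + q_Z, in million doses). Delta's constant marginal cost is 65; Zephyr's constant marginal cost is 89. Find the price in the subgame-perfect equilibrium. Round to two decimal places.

140.50

Solve by backward induction. Given q_D, the follower Zephyr maximises π_Z = (343 - q_D - q_Z)q_Z - 89q_Z.
Setting the follower's marginal profit to zero, 254 - q_D - 2q_Z = 0, i.e. q_Z = (254 - q_D)/2.
The leader anticipates this reaction. Substituting into P = 343 - Q gives P = 216 - (1/2)q_D, so π_D = (216 - (1/2)q_D)q_D - 65q_D.
Maximising: ∂π_D/∂q_D = 151 - q_D = 0, giving q_D = 151.
Then q_Z = (254 - 151)/2 = 103/2.
Total output Q = 405/2, so price P = 343 - 405/2 = 281/2.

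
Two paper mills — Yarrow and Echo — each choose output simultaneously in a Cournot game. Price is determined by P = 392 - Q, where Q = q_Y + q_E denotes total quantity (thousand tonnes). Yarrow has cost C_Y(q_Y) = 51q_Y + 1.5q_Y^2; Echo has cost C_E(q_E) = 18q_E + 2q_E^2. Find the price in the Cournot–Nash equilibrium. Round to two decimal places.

Yarrow's profit: π_Y = (392 - Q)q_Y - (51q_Y + (3/2)q_Y²). Setting ∂π_Y/∂q_Y = 0: 341 - 5q_Y - (q_E) = 0.
Echo's first-order condition: 374 - 6q_E - (q_Y) = 0.
Best responses: q_Y = (341 - q_E)/5, q_E = (374 - q_Y)/6.
Solving the pair: q_Y = 1672/29, q_E = 1529/29.
Total output Q = 110.3793, so price P = 392 - 110.3793 = 281.6207.

281.62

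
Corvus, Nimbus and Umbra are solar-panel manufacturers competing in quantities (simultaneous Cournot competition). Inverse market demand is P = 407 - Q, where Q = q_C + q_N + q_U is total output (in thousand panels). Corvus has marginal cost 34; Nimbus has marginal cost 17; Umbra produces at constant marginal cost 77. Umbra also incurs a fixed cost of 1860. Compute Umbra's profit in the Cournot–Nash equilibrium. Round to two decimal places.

Corvus's profit: π_C = (407 - Q)q_C - (34q_C). Setting ∂π_C/∂q_C = 0: 373 - 2q_C - (q_N + q_U) = 0.
Nimbus's first-order condition: 390 - 2q_N - (q_C + q_U) = 0.
Umbra's profit: π_U = (407 - Q)q_U - (77q_U). Setting ∂π_U/∂q_U = 0: 330 - 2q_U - (q_C + q_N) = 0.
Adding the 3 conditions: 1093 − 2Q − 2Q = 0, i.e. Q = 1093/4.
Back-substituting: q_C = (373 − 1093/4) = 399/4, q_N = (390 − 1093/4) = 467/4, q_U = (330 − 1093/4) = 227/4.
Price P = 407 - 1093/4 = 535/4.
Umbra's profit: (535/4 - 77)·(227/4) - 1860 = 1360.5625.

1360.56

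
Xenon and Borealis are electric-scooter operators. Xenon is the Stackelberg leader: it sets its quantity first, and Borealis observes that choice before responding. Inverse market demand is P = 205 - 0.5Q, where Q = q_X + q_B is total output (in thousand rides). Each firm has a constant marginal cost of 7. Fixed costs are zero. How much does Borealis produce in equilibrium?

The follower Borealis best-responds to any q_X: π_B = (205 - 0.5Q)q_B - 7q_B.
Follower FOC: 198 - (1/2)q_X - q_B = 0, so q_B(q_X) = (198 - (1/2)q_X).
The leader anticipates this reaction. Substituting into P = 205 - 0.5Q gives P = 106 - (1/4)q_X, so π_X = (106 - (1/4)q_X)q_X - 7q_X.
Maximising: ∂π_X/∂q_X = 99 - (1/2)q_X = 0, giving q_X = 198.
Then q_B = (198 - (1/2)·198) = 99.

99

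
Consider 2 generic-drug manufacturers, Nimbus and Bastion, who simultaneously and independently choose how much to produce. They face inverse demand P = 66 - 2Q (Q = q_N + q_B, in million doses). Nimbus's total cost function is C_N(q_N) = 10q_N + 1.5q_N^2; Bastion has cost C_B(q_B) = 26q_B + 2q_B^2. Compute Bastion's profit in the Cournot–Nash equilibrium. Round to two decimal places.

41.75

Nimbus's profit: π_N = (66 - 2Q)q_N - (10q_N + (3/2)q_N²). Setting ∂π_N/∂q_N = 0: 56 - 7q_N - 2(q_B) = 0.
Bastion's first-order condition: 40 - 8q_B - 2(q_N) = 0.
Best responses: q_N = (56 - 2q_B)/7, q_B = (40 - 2q_N)/8.
Substituting one into the other gives q_N = 92/13 and q_B = 42/13.
Price P = 66 - 2·(134/13) = 590/13.
Bastion's profit: (590/13)·(42/13) - 26·(42/13) - 2(42/13)² = 41.7515.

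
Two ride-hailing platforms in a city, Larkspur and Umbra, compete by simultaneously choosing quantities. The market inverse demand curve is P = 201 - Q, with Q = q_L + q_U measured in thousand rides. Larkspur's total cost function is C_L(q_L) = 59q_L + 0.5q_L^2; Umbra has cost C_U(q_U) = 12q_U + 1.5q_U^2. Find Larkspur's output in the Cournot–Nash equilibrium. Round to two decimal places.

37.21

Larkspur's profit: π_L = (201 - Q)q_L - (59q_L + (1/2)q_L²). Setting ∂π_L/∂q_L = 0: 142 - 3q_L - (q_U) = 0.
Umbra's first-order condition: 189 - 5q_U - (q_L) = 0.
Best responses: q_L = (142 - q_U)/3, q_U = (189 - q_L)/5.
Solving the pair: q_L = 521/14, q_U = 425/14.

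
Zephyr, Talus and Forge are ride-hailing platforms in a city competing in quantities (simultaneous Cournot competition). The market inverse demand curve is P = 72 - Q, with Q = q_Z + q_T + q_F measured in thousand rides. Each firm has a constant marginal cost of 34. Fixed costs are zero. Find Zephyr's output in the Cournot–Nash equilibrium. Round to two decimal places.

9.50

Each firm earns π_i = (72 - Q)q_i - 34q_i.
Setting ∂π_i/∂q_i = 0 with rivals' quantities fixed: 38 - 2q_i - Σ_{j≠i} q_j = 0.
With identical firms every q_j equals q_i, so Σ_{j≠i} q_j = 2q_i and 38 = 4q_i, giving q_i = 19/2.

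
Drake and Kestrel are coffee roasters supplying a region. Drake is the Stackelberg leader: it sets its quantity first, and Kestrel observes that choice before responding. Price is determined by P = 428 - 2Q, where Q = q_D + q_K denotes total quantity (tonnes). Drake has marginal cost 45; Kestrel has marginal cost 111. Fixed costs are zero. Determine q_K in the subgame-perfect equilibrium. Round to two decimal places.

Solve by backward induction. Given q_D, the follower Kestrel maximises π_K = (428 - 2q_D - 2q_K)q_K - 111q_K.
Setting the follower's marginal profit to zero, 317 - 2q_D - 4q_K = 0, i.e. q_K = (317 - 2q_D)/4.
The leader anticipates this reaction. Substituting into P = 428 - 2Q gives P = 539/2 - q_D, so π_D = (539/2 - q_D)q_D - 45q_D.
Leader FOC: 449/2 - 2q_D = 0, so q_D = 449/4.
Then q_K = (317 - 2·(449/4))/4 = 185/8.

23.13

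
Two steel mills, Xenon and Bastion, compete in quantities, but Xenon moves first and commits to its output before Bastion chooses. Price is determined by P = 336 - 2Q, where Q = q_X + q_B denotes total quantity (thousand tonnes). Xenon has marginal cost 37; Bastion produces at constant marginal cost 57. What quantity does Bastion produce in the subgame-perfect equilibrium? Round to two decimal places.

29.88

The follower Bastion best-responds to any q_X: π_B = (336 - 2Q)q_B - 57q_B.
∂π_B/∂q_B = 279 - 2q_X - 4q_B = 0 gives the reaction function q_B = (279 - 2q_X)/4.
Xenon substitutes q_B(q_X) into its own profit: π_X = q_X(336 - 2q_X - (279 - 2q_X)/2) - 37q_X = (393/2 - q_X)q_X - 37q_X.
The leader's first-order condition 319/2 - 2q_X = 0 yields q_X = 319/4.
Then q_B = (279 - 2·(319/4))/4 = 239/8.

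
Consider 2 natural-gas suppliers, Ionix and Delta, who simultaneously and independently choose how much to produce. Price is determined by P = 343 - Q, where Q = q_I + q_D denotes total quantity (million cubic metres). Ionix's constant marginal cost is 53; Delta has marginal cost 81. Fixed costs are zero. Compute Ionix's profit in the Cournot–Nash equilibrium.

11236

Ionix's profit: π_I = (343 - Q)q_I - (53q_I). Setting ∂π_I/∂q_I = 0: 290 - 2q_I - (q_D) = 0.
Delta's profit: π_D = (343 - Q)q_D - (81q_D). Setting ∂π_D/∂q_D = 0: 262 - 2q_D - (q_I) = 0.
So q_I = (290 - q_D)/2 and q_D = (262 - q_I)/2.
Substituting one into the other gives q_I = 106 and q_D = 78.
Price P = 343 - 184 = 159.
Ionix's profit: (159 - 53)·106 = 11236.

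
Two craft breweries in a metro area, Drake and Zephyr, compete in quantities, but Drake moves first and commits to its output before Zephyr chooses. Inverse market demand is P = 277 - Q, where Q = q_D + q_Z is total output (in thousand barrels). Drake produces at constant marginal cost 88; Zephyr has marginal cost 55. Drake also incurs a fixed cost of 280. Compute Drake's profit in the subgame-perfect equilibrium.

The follower Zephyr best-responds to any q_D: π_Z = (277 - Q)q_Z - 55q_Z.
∂π_Z/∂q_Z = 222 - q_D - 2q_Z = 0 gives the reaction function q_Z = (222 - q_D)/2.
Drake substitutes q_Z(q_D) into its own profit: π_D = q_D(277 - q_D - (222 - q_D)/2) - 88q_D = (166 - (1/2)q_D)q_D - 88q_D.
The leader's first-order condition 78 - q_D = 0 yields q_D = 78.
Then q_Z = (222 - 78)/2 = 72.
Price P = 277 - 150 = 127.
Drake's profit: (127 - 88)·78 - 280 = 2762.

2762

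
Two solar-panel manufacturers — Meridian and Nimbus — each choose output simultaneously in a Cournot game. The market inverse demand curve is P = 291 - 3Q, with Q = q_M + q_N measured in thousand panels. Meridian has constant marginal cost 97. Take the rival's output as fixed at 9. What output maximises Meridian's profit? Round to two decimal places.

With the rival's output fixed at 9, Meridian's profit is π_M = (291 - 3·9 - 3q_M)q_M - (97q_M) = (264 - 3q_M)q_M - (97q_M).
∂π_M/∂q_M = 167 - 6q_M = 0, so q_M = 167/6.

27.83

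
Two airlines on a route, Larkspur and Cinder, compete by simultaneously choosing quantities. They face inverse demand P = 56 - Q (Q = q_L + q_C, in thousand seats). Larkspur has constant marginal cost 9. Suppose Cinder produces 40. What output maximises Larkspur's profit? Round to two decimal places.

With the rival's output fixed at 40, Larkspur's profit is π_L = (56 - 40 - q_L)q_L - (9q_L) = (16 - q_L)q_L - (9q_L).
∂π_L/∂q_L = 7 - 2q_L = 0, so q_L = 7/2.

3.50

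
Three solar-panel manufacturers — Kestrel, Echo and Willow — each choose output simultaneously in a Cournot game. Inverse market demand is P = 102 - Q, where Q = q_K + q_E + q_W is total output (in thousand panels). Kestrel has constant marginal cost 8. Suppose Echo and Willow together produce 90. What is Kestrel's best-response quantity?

With rivals' combined output fixed at 90, Kestrel's profit is π_K = (102 - 90 - q_K)q_K - (8q_K) = (12 - q_K)q_K - (8q_K).
∂π_K/∂q_K = 4 - 2q_K = 0, so q_K = 2.

2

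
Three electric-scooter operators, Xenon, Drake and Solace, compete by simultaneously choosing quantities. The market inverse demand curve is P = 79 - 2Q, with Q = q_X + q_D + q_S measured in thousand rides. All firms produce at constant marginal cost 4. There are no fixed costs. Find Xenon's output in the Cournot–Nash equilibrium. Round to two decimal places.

Each firm earns π_i = (79 - 2Q)q_i - 4q_i.
Setting ∂π_i/∂q_i = 0 with rivals' quantities fixed: 75 - 4q_i - 2·Σ_{j≠i} q_j = 0.
With identical firms every q_j equals q_i, so Σ_{j≠i} q_j = 2q_i and 75 = 8q_i, giving q_i = 75/8.

9.38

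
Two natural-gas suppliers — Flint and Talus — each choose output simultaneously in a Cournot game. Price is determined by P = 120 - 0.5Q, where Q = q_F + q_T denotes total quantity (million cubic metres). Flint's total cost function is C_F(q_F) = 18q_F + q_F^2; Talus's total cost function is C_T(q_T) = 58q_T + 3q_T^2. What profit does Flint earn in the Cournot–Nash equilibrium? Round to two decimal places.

1625.16

Flint's profit: π_F = (120 - 0.5Q)q_F - (18q_F + q_F²). Setting ∂π_F/∂q_F = 0: 102 - 3q_F - (1/2)(q_T) = 0.
Talus's profit: π_T = (120 - 0.5Q)q_T - (58q_T + 3q_T²). Setting ∂π_T/∂q_T = 0: 62 - 7q_T - (1/2)(q_F) = 0.
So q_F = (102 - (1/2)q_T)/3 and q_T = (62 - (1/2)q_F)/7.
Substituting one into the other gives q_F = 32.9157 and q_T = 540/83.
Price P = 120 - (1/2)·39.4217 = 100.2892.
Flint's profit: 100.2892·32.9157 - 18·32.9157 - 32.9157² = 1625.1613.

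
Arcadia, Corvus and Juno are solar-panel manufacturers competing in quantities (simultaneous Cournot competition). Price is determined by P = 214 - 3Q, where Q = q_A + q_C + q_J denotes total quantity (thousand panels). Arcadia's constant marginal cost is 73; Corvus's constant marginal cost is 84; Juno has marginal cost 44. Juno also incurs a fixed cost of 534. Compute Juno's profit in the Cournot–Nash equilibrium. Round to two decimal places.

656.02

Arcadia's profit: π_A = (214 - 3Q)q_A - (73q_A). Setting ∂π_A/∂q_A = 0: 141 - 6q_A - 3(q_C + q_J) = 0.
Corvus's profit: π_C = (214 - 3Q)q_C - (84q_C). Setting ∂π_C/∂q_C = 0: 130 - 6q_C - 3(q_A + q_J) = 0.
Juno's first-order condition: 170 - 6q_J - 3(q_A + q_C) = 0.
Summing all 3 equations gives 441 − 12Q = 0, hence Q = 147/4.
Back-substituting: q_A = (141 − 441/4)/3 = 41/4, q_C = (130 − 441/4)/3 = 79/12, q_J = (170 − 441/4)/3 = 239/12.
Price P = 214 - 3·(147/4) = 415/4.
Juno's profit: (415/4 - 44)·(239/12) - 534 = 656.0208.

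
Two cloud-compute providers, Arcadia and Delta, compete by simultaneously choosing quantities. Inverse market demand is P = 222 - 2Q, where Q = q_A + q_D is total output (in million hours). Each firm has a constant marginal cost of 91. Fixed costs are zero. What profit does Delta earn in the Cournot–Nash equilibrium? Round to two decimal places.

Each firm earns π_i = (222 - 2Q)q_i - 91q_i.
First-order condition (treating rivals' output as given): 131 - 4q_i - 2q_j = 0.
With identical firms every q_j equals q_i, so q_j = q_i and 131 = 6q_i, giving q_i = 131/6.
Price P = 222 - 2·(131/3) = 404/3.
Delta's profit: (404/3 - 91)·(131/6) = 953.3889.

953.39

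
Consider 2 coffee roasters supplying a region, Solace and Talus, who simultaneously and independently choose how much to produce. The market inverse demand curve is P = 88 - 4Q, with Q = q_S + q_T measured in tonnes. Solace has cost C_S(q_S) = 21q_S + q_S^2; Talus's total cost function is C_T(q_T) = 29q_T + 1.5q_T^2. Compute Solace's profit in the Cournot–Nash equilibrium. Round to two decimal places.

Solace's profit: π_S = (88 - 4Q)q_S - (21q_S + q_S²). Setting ∂π_S/∂q_S = 0: 67 - 10q_S - 4(q_T) = 0.
Talus's first-order condition: 59 - 11q_T - 4(q_S) = 0.
Rearranging gives the reaction functions q_S = (67 - 4q_T)/10 and q_T = (59 - 4q_S)/11.
Substituting one into the other gives q_S = 501/94 and q_T = 161/47.
Price P = 88 - 4·(823/94) = 52.9787.
Solace's profit: 52.9787·(501/94) - 21·(501/94) - (501/94)² = 142.0332.

142.03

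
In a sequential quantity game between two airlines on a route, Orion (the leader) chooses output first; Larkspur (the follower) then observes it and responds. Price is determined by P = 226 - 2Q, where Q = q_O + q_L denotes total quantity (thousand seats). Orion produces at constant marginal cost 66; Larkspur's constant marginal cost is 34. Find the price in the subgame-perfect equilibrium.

98

The follower Larkspur best-responds to any q_O: π_L = (226 - 2Q)q_L - 34q_L.
∂π_L/∂q_L = 192 - 2q_O - 4q_L = 0 gives the reaction function q_L = (192 - 2q_O)/4.
Orion substitutes q_L(q_O) into its own profit: π_O = q_O(226 - 2q_O - (192 - 2q_O)/2) - 66q_O = (130 - q_O)q_O - 66q_O.
Leader FOC: 64 - 2q_O = 0, so q_O = 32.
Then q_L = (192 - 2·32)/4 = 32.
Total output Q = 64, so price P = 226 - 2·64 = 98.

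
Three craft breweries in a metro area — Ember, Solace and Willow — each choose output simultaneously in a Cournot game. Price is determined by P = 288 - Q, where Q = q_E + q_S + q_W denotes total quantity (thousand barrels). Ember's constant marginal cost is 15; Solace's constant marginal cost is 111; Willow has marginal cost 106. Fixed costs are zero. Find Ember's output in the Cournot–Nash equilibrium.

Ember's profit: π_E = (288 - Q)q_E - (15q_E). Setting ∂π_E/∂q_E = 0: 273 - 2q_E - (q_S + q_W) = 0.
Solace's profit: π_S = (288 - Q)q_S - (111q_S). Setting ∂π_S/∂q_S = 0: 177 - 2q_S - (q_E + q_W) = 0.
Willow's profit: π_W = (288 - Q)q_W - (106q_W). Setting ∂π_W/∂q_W = 0: 182 - 2q_W - (q_E + q_S) = 0.
Adding the 3 conditions: 632 − 2Q − 2Q = 0, i.e. Q = 158.
Back-substituting: q_E = (273 − 158) = 115, q_S = (177 − 158) = 19, q_W = (182 − 158) = 24.

115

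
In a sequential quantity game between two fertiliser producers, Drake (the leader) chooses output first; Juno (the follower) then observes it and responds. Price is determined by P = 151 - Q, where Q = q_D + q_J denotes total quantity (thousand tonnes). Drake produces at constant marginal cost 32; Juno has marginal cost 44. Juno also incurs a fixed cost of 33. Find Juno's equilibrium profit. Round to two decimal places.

The follower Juno best-responds to any q_D: π_J = (151 - Q)q_J - 44q_J.
∂π_J/∂q_J = 107 - q_D - 2q_J = 0 gives the reaction function q_J = (107 - q_D)/2.
The leader anticipates this reaction. Substituting into P = 151 - Q gives P = 195/2 - (1/2)q_D, so π_D = (195/2 - (1/2)q_D)q_D - 32q_D.
Maximising: ∂π_D/∂q_D = 131/2 - q_D = 0, giving q_D = 131/2.
Then q_J = (107 - 131/2)/2 = 83/4.
Price P = 151 - 345/4 = 259/4.
Juno's profit: (259/4 - 44)·(83/4) - 33 = 397.5625.

397.56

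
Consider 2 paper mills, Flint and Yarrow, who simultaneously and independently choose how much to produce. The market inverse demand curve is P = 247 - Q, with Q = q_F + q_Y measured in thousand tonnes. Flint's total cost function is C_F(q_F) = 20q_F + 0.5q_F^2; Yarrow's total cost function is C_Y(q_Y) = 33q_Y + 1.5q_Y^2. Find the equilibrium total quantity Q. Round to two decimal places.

95.43

Flint's profit: π_F = (247 - Q)q_F - (20q_F + (1/2)q_F²). Setting ∂π_F/∂q_F = 0: 227 - 3q_F - (q_Y) = 0.
Yarrow's first-order condition: 214 - 5q_Y - (q_F) = 0.
So q_F = (227 - q_Y)/3 and q_Y = (214 - q_F)/5.
Solving the pair: q_F = 921/14, q_Y = 415/14.
Total output Q = 921/14 + 415/14 = 668/7.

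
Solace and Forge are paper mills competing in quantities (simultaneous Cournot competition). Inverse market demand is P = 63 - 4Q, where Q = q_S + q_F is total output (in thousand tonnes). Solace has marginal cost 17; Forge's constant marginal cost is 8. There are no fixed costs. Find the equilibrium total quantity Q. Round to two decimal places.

Solace's profit: π_S = (63 - 4Q)q_S - (17q_S). Setting ∂π_S/∂q_S = 0: 46 - 8q_S - 4(q_F) = 0.
Forge's first-order condition: 55 - 8q_F - 4(q_S) = 0.
Rearranging gives the reaction functions q_S = (46 - 4q_F)/8 and q_F = (55 - 4q_S)/8.
Solving the pair: q_S = 37/12, q_F = 16/3.
Total output Q = 37/12 + 16/3 = 101/12.

8.42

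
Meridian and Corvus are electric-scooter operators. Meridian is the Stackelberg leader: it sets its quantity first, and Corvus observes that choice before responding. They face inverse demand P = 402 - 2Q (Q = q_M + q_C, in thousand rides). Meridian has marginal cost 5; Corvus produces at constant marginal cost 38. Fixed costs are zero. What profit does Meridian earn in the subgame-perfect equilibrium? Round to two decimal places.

11556.25

The follower Corvus best-responds to any q_M: π_C = (402 - 2Q)q_C - 38q_C.
Follower FOC: 364 - 2q_M - 4q_C = 0, so q_C(q_M) = (364 - 2q_M)/4.
Meridian substitutes q_C(q_M) into its own profit: π_M = q_M(402 - 2q_M - (364 - 2q_M)/2) - 5q_M = (220 - q_M)q_M - 5q_M.
Maximising: ∂π_M/∂q_M = 215 - 2q_M = 0, giving q_M = 215/2.
Then q_C = (364 - 2·(215/2))/4 = 149/4.
Price P = 402 - 2·(579/4) = 225/2.
Meridian's profit: (225/2 - 5)·(215/2) = 11556.2500.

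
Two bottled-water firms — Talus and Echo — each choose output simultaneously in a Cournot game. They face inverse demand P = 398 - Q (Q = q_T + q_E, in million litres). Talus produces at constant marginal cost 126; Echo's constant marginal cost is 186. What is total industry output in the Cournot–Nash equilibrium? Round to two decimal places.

Talus's profit: π_T = (398 - Q)q_T - (126q_T). Setting ∂π_T/∂q_T = 0: 272 - 2q_T - (q_E) = 0.
Echo's first-order condition: 212 - 2q_E - (q_T) = 0.
Best responses: q_T = (272 - q_E)/2, q_E = (212 - q_T)/2.
Solving the pair: q_T = 332/3, q_E = 152/3.
Total output Q = 332/3 + 152/3 = 484/3.

161.33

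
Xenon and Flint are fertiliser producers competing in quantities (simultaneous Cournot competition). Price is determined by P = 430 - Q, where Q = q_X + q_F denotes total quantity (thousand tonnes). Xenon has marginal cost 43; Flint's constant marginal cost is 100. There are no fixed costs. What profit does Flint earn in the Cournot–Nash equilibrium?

Xenon's profit: π_X = (430 - Q)q_X - (43q_X). Setting ∂π_X/∂q_X = 0: 387 - 2q_X - (q_F) = 0.
Flint's first-order condition: 330 - 2q_F - (q_X) = 0.
Best responses: q_X = (387 - q_F)/2, q_F = (330 - q_X)/2.
Solving the pair: q_X = 148, q_F = 91.
Price P = 430 - 239 = 191.
Flint's profit: (191 - 100)·91 = 8281.

8281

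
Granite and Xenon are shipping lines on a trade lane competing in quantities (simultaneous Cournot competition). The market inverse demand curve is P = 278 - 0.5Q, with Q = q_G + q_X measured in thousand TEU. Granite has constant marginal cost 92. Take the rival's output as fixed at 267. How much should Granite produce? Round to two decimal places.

With the rival's output fixed at 267, Granite's profit is π_G = (278 - (1/2)·267 - (1/2)q_G)q_G - (92q_G) = (289/2 - (1/2)q_G)q_G - (92q_G).
∂π_G/∂q_G = 105/2 - q_G = 0, so q_G = 105/2.

52.50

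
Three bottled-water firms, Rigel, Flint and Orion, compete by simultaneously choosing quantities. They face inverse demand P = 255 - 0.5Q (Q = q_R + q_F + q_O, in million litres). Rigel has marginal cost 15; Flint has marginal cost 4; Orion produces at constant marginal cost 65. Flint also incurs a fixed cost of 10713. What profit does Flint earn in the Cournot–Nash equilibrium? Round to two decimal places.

2328.13

Rigel's profit: π_R = (255 - 0.5Q)q_R - (15q_R). Setting ∂π_R/∂q_R = 0: 240 - q_R - (1/2)(q_F + q_O) = 0.
Flint's first-order condition: 251 - q_F - (1/2)(q_R + q_O) = 0.
Orion's profit: π_O = (255 - 0.5Q)q_O - (65q_O). Setting ∂π_O/∂q_O = 0: 190 - q_O - (1/2)(q_R + q_F) = 0.
Summing all 3 equations gives 681 − 2Q = 0, hence Q = 681/2.
Back-substituting: q_R = (240 − 681/4)/(1/2) = 279/2, q_F = (251 − 681/4)/(1/2) = 323/2, q_O = (190 − 681/4)/(1/2) = 79/2.
Price P = 255 - (1/2)·(681/2) = 339/4.
Flint's profit: (339/4 - 4)·(323/2) - 10713 = 2328.1250.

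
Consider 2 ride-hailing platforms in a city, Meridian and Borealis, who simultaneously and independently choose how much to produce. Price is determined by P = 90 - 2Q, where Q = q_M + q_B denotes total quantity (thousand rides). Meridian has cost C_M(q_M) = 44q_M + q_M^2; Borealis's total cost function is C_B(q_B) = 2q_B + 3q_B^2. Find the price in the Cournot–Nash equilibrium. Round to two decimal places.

Meridian's profit: π_M = (90 - 2Q)q_M - (44q_M + q_M²). Setting ∂π_M/∂q_M = 0: 46 - 6q_M - 2(q_B) = 0.
Borealis's profit: π_B = (90 - 2Q)q_B - (2q_B + 3q_B²). Setting ∂π_B/∂q_B = 0: 88 - 10q_B - 2(q_M) = 0.
Best responses: q_M = (46 - 2q_B)/6, q_B = (88 - 2q_M)/10.
Substituting one into the other gives q_M = 71/14 and q_B = 109/14.
Total output Q = 90/7, so price P = 90 - 2·(90/7) = 450/7.

64.29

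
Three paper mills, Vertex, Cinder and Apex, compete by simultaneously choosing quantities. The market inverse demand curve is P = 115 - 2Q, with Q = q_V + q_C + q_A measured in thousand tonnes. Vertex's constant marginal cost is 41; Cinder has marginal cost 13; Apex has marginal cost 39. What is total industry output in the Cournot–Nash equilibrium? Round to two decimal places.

Vertex's profit: π_V = (115 - 2Q)q_V - (41q_V). Setting ∂π_V/∂q_V = 0: 74 - 4q_V - 2(q_C + q_A) = 0.
Cinder's first-order condition: 102 - 4q_C - 2(q_V + q_A) = 0.
Apex's profit: π_A = (115 - 2Q)q_A - (39q_A). Setting ∂π_A/∂q_A = 0: 76 - 4q_A - 2(q_V + q_C) = 0.
Adding the 3 first-order conditions: 252 − 8Q = 0, so Q = 63/2.
Back-substituting: q_V = (74 − 63)/2 = 11/2, q_C = (102 − 63)/2 = 39/2, q_A = (76 − 63)/2 = 13/2.
Total output Q = 11/2 + 39/2 + 13/2 = 63/2.

31.50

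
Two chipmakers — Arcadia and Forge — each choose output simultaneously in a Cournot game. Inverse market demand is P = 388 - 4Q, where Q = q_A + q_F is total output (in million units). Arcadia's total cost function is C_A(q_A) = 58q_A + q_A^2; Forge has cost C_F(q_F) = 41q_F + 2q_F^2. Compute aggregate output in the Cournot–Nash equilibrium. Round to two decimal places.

Arcadia's profit: π_A = (388 - 4Q)q_A - (58q_A + q_A²). Setting ∂π_A/∂q_A = 0: 330 - 10q_A - 4(q_F) = 0.
Forge's profit: π_F = (388 - 4Q)q_F - (41q_F + 2q_F²). Setting ∂π_F/∂q_F = 0: 347 - 12q_F - 4(q_A) = 0.
Rearranging gives the reaction functions q_A = (330 - 4q_F)/10 and q_F = (347 - 4q_A)/12.
Substituting one into the other gives q_A = 643/26 and q_F = 1075/52.
Total output Q = 643/26 + 1075/52 = 45.4038.

45.40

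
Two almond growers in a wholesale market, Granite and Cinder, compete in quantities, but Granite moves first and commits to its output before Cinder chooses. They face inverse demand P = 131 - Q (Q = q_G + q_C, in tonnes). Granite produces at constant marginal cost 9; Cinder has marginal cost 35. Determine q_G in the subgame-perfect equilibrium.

74

Solve by backward induction. Given q_G, the follower Cinder maximises π_C = (131 - q_G - q_C)q_C - 35q_C.
Follower FOC: 96 - q_G - 2q_C = 0, so q_C(q_G) = (96 - q_G)/2.
Granite substitutes q_C(q_G) into its own profit: π_G = q_G(131 - q_G - (96 - q_G)/2) - 9q_G = (83 - (1/2)q_G)q_G - 9q_G.
Maximising: ∂π_G/∂q_G = 74 - q_G = 0, giving q_G = 74.
Then q_C = (96 - 74)/2 = 11.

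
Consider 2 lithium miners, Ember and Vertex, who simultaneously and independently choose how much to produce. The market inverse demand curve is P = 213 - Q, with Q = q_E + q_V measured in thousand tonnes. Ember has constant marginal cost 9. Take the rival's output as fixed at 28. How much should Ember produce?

88

With the rival's output fixed at 28, Ember's profit is π_E = (213 - 28 - q_E)q_E - (9q_E) = (185 - q_E)q_E - (9q_E).
∂π_E/∂q_E = 176 - 2q_E = 0, so q_E = 88.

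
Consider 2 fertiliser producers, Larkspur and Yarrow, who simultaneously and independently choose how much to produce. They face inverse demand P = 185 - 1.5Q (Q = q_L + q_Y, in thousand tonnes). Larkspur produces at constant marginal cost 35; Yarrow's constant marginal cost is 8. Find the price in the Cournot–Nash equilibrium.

Larkspur's profit: π_L = (185 - 1.5Q)q_L - (35q_L). Setting ∂π_L/∂q_L = 0: 150 - 3q_L - (3/2)(q_Y) = 0.
Yarrow's profit: π_Y = (185 - 1.5Q)q_Y - (8q_Y). Setting ∂π_Y/∂q_Y = 0: 177 - 3q_Y - (3/2)(q_L) = 0.
Rearranging gives the reaction functions q_L = (150 - (3/2)q_Y)/3 and q_Y = (177 - (3/2)q_L)/3.
Solving the pair: q_L = 82/3, q_Y = 136/3.
Total output Q = 218/3, so price P = 185 - (3/2)·(218/3) = 76.

76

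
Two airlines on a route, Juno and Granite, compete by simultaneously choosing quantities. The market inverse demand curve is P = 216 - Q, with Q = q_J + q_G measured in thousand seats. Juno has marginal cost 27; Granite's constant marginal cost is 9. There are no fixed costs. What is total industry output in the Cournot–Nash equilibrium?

132

Juno's profit: π_J = (216 - Q)q_J - (27q_J). Setting ∂π_J/∂q_J = 0: 189 - 2q_J - (q_G) = 0.
Granite's first-order condition: 207 - 2q_G - (q_J) = 0.
So q_J = (189 - q_G)/2 and q_G = (207 - q_J)/2.
Solving the pair: q_J = 57, q_G = 75.
Total output Q = 57 + 75 = 132.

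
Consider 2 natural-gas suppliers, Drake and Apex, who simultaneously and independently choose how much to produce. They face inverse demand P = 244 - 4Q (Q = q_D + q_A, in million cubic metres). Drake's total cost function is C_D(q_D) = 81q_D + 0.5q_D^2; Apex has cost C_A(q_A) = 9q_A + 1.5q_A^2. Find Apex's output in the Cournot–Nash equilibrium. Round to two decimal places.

17.63

Drake's profit: π_D = (244 - 4Q)q_D - (81q_D + (1/2)q_D²). Setting ∂π_D/∂q_D = 0: 163 - 9q_D - 4(q_A) = 0.
Apex's first-order condition: 235 - 11q_A - 4(q_D) = 0.
Best responses: q_D = (163 - 4q_A)/9, q_A = (235 - 4q_D)/11.
Substituting one into the other gives q_D = 853/83 and q_A = 1463/83.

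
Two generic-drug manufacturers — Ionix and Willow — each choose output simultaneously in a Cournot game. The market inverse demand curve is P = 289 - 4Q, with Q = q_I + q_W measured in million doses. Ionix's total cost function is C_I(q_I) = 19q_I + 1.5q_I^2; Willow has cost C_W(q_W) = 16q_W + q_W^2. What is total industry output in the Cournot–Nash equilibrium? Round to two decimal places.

Ionix's profit: π_I = (289 - 4Q)q_I - (19q_I + (3/2)q_I²). Setting ∂π_I/∂q_I = 0: 270 - 11q_I - 4(q_W) = 0.
Willow's profit: π_W = (289 - 4Q)q_W - (16q_W + q_W²). Setting ∂π_W/∂q_W = 0: 273 - 10q_W - 4(q_I) = 0.
Best responses: q_I = (270 - 4q_W)/11, q_W = (273 - 4q_I)/10.
Substituting one into the other gives q_I = 804/47 and q_W = 1923/94.
Total output Q = 804/47 + 1923/94 = 37.5638.

37.56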